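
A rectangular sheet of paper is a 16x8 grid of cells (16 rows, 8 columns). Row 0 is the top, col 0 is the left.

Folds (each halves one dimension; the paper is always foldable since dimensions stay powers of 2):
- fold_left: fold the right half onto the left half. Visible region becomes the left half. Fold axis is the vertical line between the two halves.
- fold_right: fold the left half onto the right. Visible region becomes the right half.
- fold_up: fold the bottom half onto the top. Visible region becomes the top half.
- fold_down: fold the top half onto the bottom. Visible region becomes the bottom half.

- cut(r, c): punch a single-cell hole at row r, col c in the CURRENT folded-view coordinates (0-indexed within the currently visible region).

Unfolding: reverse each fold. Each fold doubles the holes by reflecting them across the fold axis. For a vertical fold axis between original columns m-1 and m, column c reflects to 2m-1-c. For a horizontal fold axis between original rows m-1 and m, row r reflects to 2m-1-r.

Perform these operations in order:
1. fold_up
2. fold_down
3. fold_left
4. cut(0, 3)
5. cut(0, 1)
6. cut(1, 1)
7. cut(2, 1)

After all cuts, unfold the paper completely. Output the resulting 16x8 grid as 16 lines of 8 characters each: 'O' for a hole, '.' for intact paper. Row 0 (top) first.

Op 1 fold_up: fold axis h@8; visible region now rows[0,8) x cols[0,8) = 8x8
Op 2 fold_down: fold axis h@4; visible region now rows[4,8) x cols[0,8) = 4x8
Op 3 fold_left: fold axis v@4; visible region now rows[4,8) x cols[0,4) = 4x4
Op 4 cut(0, 3): punch at orig (4,3); cuts so far [(4, 3)]; region rows[4,8) x cols[0,4) = 4x4
Op 5 cut(0, 1): punch at orig (4,1); cuts so far [(4, 1), (4, 3)]; region rows[4,8) x cols[0,4) = 4x4
Op 6 cut(1, 1): punch at orig (5,1); cuts so far [(4, 1), (4, 3), (5, 1)]; region rows[4,8) x cols[0,4) = 4x4
Op 7 cut(2, 1): punch at orig (6,1); cuts so far [(4, 1), (4, 3), (5, 1), (6, 1)]; region rows[4,8) x cols[0,4) = 4x4
Unfold 1 (reflect across v@4): 8 holes -> [(4, 1), (4, 3), (4, 4), (4, 6), (5, 1), (5, 6), (6, 1), (6, 6)]
Unfold 2 (reflect across h@4): 16 holes -> [(1, 1), (1, 6), (2, 1), (2, 6), (3, 1), (3, 3), (3, 4), (3, 6), (4, 1), (4, 3), (4, 4), (4, 6), (5, 1), (5, 6), (6, 1), (6, 6)]
Unfold 3 (reflect across h@8): 32 holes -> [(1, 1), (1, 6), (2, 1), (2, 6), (3, 1), (3, 3), (3, 4), (3, 6), (4, 1), (4, 3), (4, 4), (4, 6), (5, 1), (5, 6), (6, 1), (6, 6), (9, 1), (9, 6), (10, 1), (10, 6), (11, 1), (11, 3), (11, 4), (11, 6), (12, 1), (12, 3), (12, 4), (12, 6), (13, 1), (13, 6), (14, 1), (14, 6)]

Answer: ........
.O....O.
.O....O.
.O.OO.O.
.O.OO.O.
.O....O.
.O....O.
........
........
.O....O.
.O....O.
.O.OO.O.
.O.OO.O.
.O....O.
.O....O.
........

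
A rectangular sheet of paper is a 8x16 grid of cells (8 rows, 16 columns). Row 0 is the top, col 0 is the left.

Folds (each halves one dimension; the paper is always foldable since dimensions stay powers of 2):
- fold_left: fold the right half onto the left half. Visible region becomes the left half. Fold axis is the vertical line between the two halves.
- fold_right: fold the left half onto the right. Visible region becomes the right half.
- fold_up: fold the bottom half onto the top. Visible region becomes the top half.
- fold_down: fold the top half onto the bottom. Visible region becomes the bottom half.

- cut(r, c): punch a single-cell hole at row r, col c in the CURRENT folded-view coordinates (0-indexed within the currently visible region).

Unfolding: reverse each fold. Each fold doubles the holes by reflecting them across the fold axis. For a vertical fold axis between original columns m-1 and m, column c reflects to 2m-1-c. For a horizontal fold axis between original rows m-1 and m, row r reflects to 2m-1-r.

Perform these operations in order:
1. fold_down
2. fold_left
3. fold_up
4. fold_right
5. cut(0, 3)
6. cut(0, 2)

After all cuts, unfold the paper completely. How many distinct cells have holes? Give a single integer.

Answer: 32

Derivation:
Op 1 fold_down: fold axis h@4; visible region now rows[4,8) x cols[0,16) = 4x16
Op 2 fold_left: fold axis v@8; visible region now rows[4,8) x cols[0,8) = 4x8
Op 3 fold_up: fold axis h@6; visible region now rows[4,6) x cols[0,8) = 2x8
Op 4 fold_right: fold axis v@4; visible region now rows[4,6) x cols[4,8) = 2x4
Op 5 cut(0, 3): punch at orig (4,7); cuts so far [(4, 7)]; region rows[4,6) x cols[4,8) = 2x4
Op 6 cut(0, 2): punch at orig (4,6); cuts so far [(4, 6), (4, 7)]; region rows[4,6) x cols[4,8) = 2x4
Unfold 1 (reflect across v@4): 4 holes -> [(4, 0), (4, 1), (4, 6), (4, 7)]
Unfold 2 (reflect across h@6): 8 holes -> [(4, 0), (4, 1), (4, 6), (4, 7), (7, 0), (7, 1), (7, 6), (7, 7)]
Unfold 3 (reflect across v@8): 16 holes -> [(4, 0), (4, 1), (4, 6), (4, 7), (4, 8), (4, 9), (4, 14), (4, 15), (7, 0), (7, 1), (7, 6), (7, 7), (7, 8), (7, 9), (7, 14), (7, 15)]
Unfold 4 (reflect across h@4): 32 holes -> [(0, 0), (0, 1), (0, 6), (0, 7), (0, 8), (0, 9), (0, 14), (0, 15), (3, 0), (3, 1), (3, 6), (3, 7), (3, 8), (3, 9), (3, 14), (3, 15), (4, 0), (4, 1), (4, 6), (4, 7), (4, 8), (4, 9), (4, 14), (4, 15), (7, 0), (7, 1), (7, 6), (7, 7), (7, 8), (7, 9), (7, 14), (7, 15)]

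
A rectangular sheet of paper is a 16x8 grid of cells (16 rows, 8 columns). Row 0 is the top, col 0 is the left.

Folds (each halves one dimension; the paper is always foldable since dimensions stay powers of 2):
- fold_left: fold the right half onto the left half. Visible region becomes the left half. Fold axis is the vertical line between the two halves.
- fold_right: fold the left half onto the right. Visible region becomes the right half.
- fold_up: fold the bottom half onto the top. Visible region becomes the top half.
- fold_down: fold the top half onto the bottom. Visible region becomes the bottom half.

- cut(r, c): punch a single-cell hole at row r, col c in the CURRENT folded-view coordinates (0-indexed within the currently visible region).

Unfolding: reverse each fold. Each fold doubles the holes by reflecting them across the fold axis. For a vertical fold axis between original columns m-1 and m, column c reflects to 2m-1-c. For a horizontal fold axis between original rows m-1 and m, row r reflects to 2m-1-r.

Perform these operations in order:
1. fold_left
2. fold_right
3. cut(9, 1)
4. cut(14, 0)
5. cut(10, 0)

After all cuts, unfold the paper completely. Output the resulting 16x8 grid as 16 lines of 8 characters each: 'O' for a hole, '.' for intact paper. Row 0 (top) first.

Op 1 fold_left: fold axis v@4; visible region now rows[0,16) x cols[0,4) = 16x4
Op 2 fold_right: fold axis v@2; visible region now rows[0,16) x cols[2,4) = 16x2
Op 3 cut(9, 1): punch at orig (9,3); cuts so far [(9, 3)]; region rows[0,16) x cols[2,4) = 16x2
Op 4 cut(14, 0): punch at orig (14,2); cuts so far [(9, 3), (14, 2)]; region rows[0,16) x cols[2,4) = 16x2
Op 5 cut(10, 0): punch at orig (10,2); cuts so far [(9, 3), (10, 2), (14, 2)]; region rows[0,16) x cols[2,4) = 16x2
Unfold 1 (reflect across v@2): 6 holes -> [(9, 0), (9, 3), (10, 1), (10, 2), (14, 1), (14, 2)]
Unfold 2 (reflect across v@4): 12 holes -> [(9, 0), (9, 3), (9, 4), (9, 7), (10, 1), (10, 2), (10, 5), (10, 6), (14, 1), (14, 2), (14, 5), (14, 6)]

Answer: ........
........
........
........
........
........
........
........
........
O..OO..O
.OO..OO.
........
........
........
.OO..OO.
........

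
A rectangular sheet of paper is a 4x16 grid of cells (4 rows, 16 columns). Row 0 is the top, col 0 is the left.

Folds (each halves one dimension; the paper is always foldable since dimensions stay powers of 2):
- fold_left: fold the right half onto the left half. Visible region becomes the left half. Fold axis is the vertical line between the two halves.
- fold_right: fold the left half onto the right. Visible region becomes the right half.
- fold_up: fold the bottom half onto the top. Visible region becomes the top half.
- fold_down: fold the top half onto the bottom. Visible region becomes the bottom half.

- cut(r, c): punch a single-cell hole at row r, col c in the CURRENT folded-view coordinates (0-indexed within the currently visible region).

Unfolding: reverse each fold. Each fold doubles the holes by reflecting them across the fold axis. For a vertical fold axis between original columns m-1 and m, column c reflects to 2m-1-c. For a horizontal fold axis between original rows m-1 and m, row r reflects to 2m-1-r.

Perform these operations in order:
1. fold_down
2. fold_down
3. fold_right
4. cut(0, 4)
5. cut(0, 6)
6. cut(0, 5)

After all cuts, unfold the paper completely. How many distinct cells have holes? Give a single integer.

Answer: 24

Derivation:
Op 1 fold_down: fold axis h@2; visible region now rows[2,4) x cols[0,16) = 2x16
Op 2 fold_down: fold axis h@3; visible region now rows[3,4) x cols[0,16) = 1x16
Op 3 fold_right: fold axis v@8; visible region now rows[3,4) x cols[8,16) = 1x8
Op 4 cut(0, 4): punch at orig (3,12); cuts so far [(3, 12)]; region rows[3,4) x cols[8,16) = 1x8
Op 5 cut(0, 6): punch at orig (3,14); cuts so far [(3, 12), (3, 14)]; region rows[3,4) x cols[8,16) = 1x8
Op 6 cut(0, 5): punch at orig (3,13); cuts so far [(3, 12), (3, 13), (3, 14)]; region rows[3,4) x cols[8,16) = 1x8
Unfold 1 (reflect across v@8): 6 holes -> [(3, 1), (3, 2), (3, 3), (3, 12), (3, 13), (3, 14)]
Unfold 2 (reflect across h@3): 12 holes -> [(2, 1), (2, 2), (2, 3), (2, 12), (2, 13), (2, 14), (3, 1), (3, 2), (3, 3), (3, 12), (3, 13), (3, 14)]
Unfold 3 (reflect across h@2): 24 holes -> [(0, 1), (0, 2), (0, 3), (0, 12), (0, 13), (0, 14), (1, 1), (1, 2), (1, 3), (1, 12), (1, 13), (1, 14), (2, 1), (2, 2), (2, 3), (2, 12), (2, 13), (2, 14), (3, 1), (3, 2), (3, 3), (3, 12), (3, 13), (3, 14)]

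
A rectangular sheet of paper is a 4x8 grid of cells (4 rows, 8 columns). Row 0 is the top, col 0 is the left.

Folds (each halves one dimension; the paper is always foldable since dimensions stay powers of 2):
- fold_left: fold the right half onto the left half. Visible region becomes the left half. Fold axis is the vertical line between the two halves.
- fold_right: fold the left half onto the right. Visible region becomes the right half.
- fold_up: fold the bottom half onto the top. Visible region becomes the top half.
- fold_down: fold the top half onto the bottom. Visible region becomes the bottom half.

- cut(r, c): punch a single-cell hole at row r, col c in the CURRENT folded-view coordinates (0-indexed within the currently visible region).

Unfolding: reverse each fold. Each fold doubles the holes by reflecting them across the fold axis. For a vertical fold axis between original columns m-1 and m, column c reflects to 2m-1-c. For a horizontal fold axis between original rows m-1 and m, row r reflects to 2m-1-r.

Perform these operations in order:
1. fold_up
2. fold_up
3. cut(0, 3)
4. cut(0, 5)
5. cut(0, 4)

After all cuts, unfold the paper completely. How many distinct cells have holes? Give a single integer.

Op 1 fold_up: fold axis h@2; visible region now rows[0,2) x cols[0,8) = 2x8
Op 2 fold_up: fold axis h@1; visible region now rows[0,1) x cols[0,8) = 1x8
Op 3 cut(0, 3): punch at orig (0,3); cuts so far [(0, 3)]; region rows[0,1) x cols[0,8) = 1x8
Op 4 cut(0, 5): punch at orig (0,5); cuts so far [(0, 3), (0, 5)]; region rows[0,1) x cols[0,8) = 1x8
Op 5 cut(0, 4): punch at orig (0,4); cuts so far [(0, 3), (0, 4), (0, 5)]; region rows[0,1) x cols[0,8) = 1x8
Unfold 1 (reflect across h@1): 6 holes -> [(0, 3), (0, 4), (0, 5), (1, 3), (1, 4), (1, 5)]
Unfold 2 (reflect across h@2): 12 holes -> [(0, 3), (0, 4), (0, 5), (1, 3), (1, 4), (1, 5), (2, 3), (2, 4), (2, 5), (3, 3), (3, 4), (3, 5)]

Answer: 12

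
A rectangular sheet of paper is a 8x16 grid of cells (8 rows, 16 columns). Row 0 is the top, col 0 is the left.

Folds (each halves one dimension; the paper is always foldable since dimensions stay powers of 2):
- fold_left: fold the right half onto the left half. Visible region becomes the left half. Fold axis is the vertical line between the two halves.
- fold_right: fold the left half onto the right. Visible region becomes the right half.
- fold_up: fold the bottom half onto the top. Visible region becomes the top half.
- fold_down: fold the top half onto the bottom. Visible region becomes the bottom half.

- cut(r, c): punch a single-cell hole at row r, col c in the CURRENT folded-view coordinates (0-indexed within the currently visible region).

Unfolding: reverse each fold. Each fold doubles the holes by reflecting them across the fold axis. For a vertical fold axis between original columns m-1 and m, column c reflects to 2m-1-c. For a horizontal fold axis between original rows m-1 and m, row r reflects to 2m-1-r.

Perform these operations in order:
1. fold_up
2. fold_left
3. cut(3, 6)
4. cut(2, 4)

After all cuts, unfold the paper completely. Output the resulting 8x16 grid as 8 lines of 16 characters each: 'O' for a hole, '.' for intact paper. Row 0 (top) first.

Op 1 fold_up: fold axis h@4; visible region now rows[0,4) x cols[0,16) = 4x16
Op 2 fold_left: fold axis v@8; visible region now rows[0,4) x cols[0,8) = 4x8
Op 3 cut(3, 6): punch at orig (3,6); cuts so far [(3, 6)]; region rows[0,4) x cols[0,8) = 4x8
Op 4 cut(2, 4): punch at orig (2,4); cuts so far [(2, 4), (3, 6)]; region rows[0,4) x cols[0,8) = 4x8
Unfold 1 (reflect across v@8): 4 holes -> [(2, 4), (2, 11), (3, 6), (3, 9)]
Unfold 2 (reflect across h@4): 8 holes -> [(2, 4), (2, 11), (3, 6), (3, 9), (4, 6), (4, 9), (5, 4), (5, 11)]

Answer: ................
................
....O......O....
......O..O......
......O..O......
....O......O....
................
................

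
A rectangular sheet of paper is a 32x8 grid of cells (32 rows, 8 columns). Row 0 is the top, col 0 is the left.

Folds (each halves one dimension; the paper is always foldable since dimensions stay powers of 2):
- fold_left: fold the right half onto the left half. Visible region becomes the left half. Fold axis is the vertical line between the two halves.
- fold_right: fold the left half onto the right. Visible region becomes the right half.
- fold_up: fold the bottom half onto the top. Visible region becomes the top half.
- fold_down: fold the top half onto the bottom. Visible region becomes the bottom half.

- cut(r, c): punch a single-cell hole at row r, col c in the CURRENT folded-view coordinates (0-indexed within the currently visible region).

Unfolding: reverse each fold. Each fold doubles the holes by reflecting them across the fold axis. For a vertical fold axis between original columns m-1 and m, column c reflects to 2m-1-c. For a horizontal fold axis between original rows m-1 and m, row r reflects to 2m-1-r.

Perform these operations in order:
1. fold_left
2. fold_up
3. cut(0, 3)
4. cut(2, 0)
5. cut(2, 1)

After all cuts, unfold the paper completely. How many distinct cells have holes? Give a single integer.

Answer: 12

Derivation:
Op 1 fold_left: fold axis v@4; visible region now rows[0,32) x cols[0,4) = 32x4
Op 2 fold_up: fold axis h@16; visible region now rows[0,16) x cols[0,4) = 16x4
Op 3 cut(0, 3): punch at orig (0,3); cuts so far [(0, 3)]; region rows[0,16) x cols[0,4) = 16x4
Op 4 cut(2, 0): punch at orig (2,0); cuts so far [(0, 3), (2, 0)]; region rows[0,16) x cols[0,4) = 16x4
Op 5 cut(2, 1): punch at orig (2,1); cuts so far [(0, 3), (2, 0), (2, 1)]; region rows[0,16) x cols[0,4) = 16x4
Unfold 1 (reflect across h@16): 6 holes -> [(0, 3), (2, 0), (2, 1), (29, 0), (29, 1), (31, 3)]
Unfold 2 (reflect across v@4): 12 holes -> [(0, 3), (0, 4), (2, 0), (2, 1), (2, 6), (2, 7), (29, 0), (29, 1), (29, 6), (29, 7), (31, 3), (31, 4)]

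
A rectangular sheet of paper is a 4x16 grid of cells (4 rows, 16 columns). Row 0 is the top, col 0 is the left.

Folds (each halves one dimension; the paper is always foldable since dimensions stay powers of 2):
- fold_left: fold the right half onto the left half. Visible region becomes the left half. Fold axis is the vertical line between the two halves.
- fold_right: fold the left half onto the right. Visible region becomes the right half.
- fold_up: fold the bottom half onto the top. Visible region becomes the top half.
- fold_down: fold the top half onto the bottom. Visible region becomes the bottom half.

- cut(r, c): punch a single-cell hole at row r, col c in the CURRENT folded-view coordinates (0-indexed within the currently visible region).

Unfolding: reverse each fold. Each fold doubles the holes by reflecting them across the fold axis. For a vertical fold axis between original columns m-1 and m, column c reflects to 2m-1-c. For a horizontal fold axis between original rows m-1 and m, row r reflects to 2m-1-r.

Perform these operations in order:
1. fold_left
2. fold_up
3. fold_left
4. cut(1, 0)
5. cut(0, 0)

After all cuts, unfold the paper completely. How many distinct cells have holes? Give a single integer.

Answer: 16

Derivation:
Op 1 fold_left: fold axis v@8; visible region now rows[0,4) x cols[0,8) = 4x8
Op 2 fold_up: fold axis h@2; visible region now rows[0,2) x cols[0,8) = 2x8
Op 3 fold_left: fold axis v@4; visible region now rows[0,2) x cols[0,4) = 2x4
Op 4 cut(1, 0): punch at orig (1,0); cuts so far [(1, 0)]; region rows[0,2) x cols[0,4) = 2x4
Op 5 cut(0, 0): punch at orig (0,0); cuts so far [(0, 0), (1, 0)]; region rows[0,2) x cols[0,4) = 2x4
Unfold 1 (reflect across v@4): 4 holes -> [(0, 0), (0, 7), (1, 0), (1, 7)]
Unfold 2 (reflect across h@2): 8 holes -> [(0, 0), (0, 7), (1, 0), (1, 7), (2, 0), (2, 7), (3, 0), (3, 7)]
Unfold 3 (reflect across v@8): 16 holes -> [(0, 0), (0, 7), (0, 8), (0, 15), (1, 0), (1, 7), (1, 8), (1, 15), (2, 0), (2, 7), (2, 8), (2, 15), (3, 0), (3, 7), (3, 8), (3, 15)]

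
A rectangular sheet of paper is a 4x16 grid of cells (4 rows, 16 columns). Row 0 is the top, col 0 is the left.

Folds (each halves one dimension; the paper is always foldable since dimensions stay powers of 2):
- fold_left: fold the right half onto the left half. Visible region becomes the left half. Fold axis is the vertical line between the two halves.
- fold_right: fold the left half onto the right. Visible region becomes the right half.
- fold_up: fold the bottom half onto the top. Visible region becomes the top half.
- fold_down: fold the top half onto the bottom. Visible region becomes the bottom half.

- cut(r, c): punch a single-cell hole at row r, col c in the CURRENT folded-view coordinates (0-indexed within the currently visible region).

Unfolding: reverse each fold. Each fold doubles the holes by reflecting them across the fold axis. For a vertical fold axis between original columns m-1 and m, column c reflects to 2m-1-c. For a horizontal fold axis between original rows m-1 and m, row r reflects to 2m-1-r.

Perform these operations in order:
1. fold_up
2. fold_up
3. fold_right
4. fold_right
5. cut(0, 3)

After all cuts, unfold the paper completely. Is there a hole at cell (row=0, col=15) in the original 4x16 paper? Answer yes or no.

Answer: yes

Derivation:
Op 1 fold_up: fold axis h@2; visible region now rows[0,2) x cols[0,16) = 2x16
Op 2 fold_up: fold axis h@1; visible region now rows[0,1) x cols[0,16) = 1x16
Op 3 fold_right: fold axis v@8; visible region now rows[0,1) x cols[8,16) = 1x8
Op 4 fold_right: fold axis v@12; visible region now rows[0,1) x cols[12,16) = 1x4
Op 5 cut(0, 3): punch at orig (0,15); cuts so far [(0, 15)]; region rows[0,1) x cols[12,16) = 1x4
Unfold 1 (reflect across v@12): 2 holes -> [(0, 8), (0, 15)]
Unfold 2 (reflect across v@8): 4 holes -> [(0, 0), (0, 7), (0, 8), (0, 15)]
Unfold 3 (reflect across h@1): 8 holes -> [(0, 0), (0, 7), (0, 8), (0, 15), (1, 0), (1, 7), (1, 8), (1, 15)]
Unfold 4 (reflect across h@2): 16 holes -> [(0, 0), (0, 7), (0, 8), (0, 15), (1, 0), (1, 7), (1, 8), (1, 15), (2, 0), (2, 7), (2, 8), (2, 15), (3, 0), (3, 7), (3, 8), (3, 15)]
Holes: [(0, 0), (0, 7), (0, 8), (0, 15), (1, 0), (1, 7), (1, 8), (1, 15), (2, 0), (2, 7), (2, 8), (2, 15), (3, 0), (3, 7), (3, 8), (3, 15)]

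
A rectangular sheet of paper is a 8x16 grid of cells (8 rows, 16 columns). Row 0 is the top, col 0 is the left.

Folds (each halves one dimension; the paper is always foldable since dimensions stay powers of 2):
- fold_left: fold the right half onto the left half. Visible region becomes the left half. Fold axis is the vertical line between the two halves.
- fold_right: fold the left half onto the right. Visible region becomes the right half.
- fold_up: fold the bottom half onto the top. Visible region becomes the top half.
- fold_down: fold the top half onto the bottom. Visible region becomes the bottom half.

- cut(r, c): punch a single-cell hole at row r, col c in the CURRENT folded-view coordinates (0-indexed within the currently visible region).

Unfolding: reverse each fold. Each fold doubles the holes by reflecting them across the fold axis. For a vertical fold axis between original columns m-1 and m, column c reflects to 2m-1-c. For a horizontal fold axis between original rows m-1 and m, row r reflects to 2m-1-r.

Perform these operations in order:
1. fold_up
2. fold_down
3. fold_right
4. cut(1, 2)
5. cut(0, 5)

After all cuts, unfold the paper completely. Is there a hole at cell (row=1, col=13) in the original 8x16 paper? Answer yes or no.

Op 1 fold_up: fold axis h@4; visible region now rows[0,4) x cols[0,16) = 4x16
Op 2 fold_down: fold axis h@2; visible region now rows[2,4) x cols[0,16) = 2x16
Op 3 fold_right: fold axis v@8; visible region now rows[2,4) x cols[8,16) = 2x8
Op 4 cut(1, 2): punch at orig (3,10); cuts so far [(3, 10)]; region rows[2,4) x cols[8,16) = 2x8
Op 5 cut(0, 5): punch at orig (2,13); cuts so far [(2, 13), (3, 10)]; region rows[2,4) x cols[8,16) = 2x8
Unfold 1 (reflect across v@8): 4 holes -> [(2, 2), (2, 13), (3, 5), (3, 10)]
Unfold 2 (reflect across h@2): 8 holes -> [(0, 5), (0, 10), (1, 2), (1, 13), (2, 2), (2, 13), (3, 5), (3, 10)]
Unfold 3 (reflect across h@4): 16 holes -> [(0, 5), (0, 10), (1, 2), (1, 13), (2, 2), (2, 13), (3, 5), (3, 10), (4, 5), (4, 10), (5, 2), (5, 13), (6, 2), (6, 13), (7, 5), (7, 10)]
Holes: [(0, 5), (0, 10), (1, 2), (1, 13), (2, 2), (2, 13), (3, 5), (3, 10), (4, 5), (4, 10), (5, 2), (5, 13), (6, 2), (6, 13), (7, 5), (7, 10)]

Answer: yes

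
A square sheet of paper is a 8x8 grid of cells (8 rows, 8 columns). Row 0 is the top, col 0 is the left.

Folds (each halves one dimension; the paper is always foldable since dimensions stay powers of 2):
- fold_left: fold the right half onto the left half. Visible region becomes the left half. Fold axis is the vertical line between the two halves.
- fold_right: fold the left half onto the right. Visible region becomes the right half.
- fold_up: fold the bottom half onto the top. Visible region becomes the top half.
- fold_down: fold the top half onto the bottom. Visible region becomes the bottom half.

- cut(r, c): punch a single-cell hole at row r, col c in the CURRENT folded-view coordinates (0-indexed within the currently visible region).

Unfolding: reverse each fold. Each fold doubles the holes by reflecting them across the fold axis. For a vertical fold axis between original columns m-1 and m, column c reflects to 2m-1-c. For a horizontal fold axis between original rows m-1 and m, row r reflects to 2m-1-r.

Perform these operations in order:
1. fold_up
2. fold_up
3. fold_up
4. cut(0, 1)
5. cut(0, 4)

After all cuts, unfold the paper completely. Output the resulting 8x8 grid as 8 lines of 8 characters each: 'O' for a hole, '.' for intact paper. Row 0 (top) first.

Answer: .O..O...
.O..O...
.O..O...
.O..O...
.O..O...
.O..O...
.O..O...
.O..O...

Derivation:
Op 1 fold_up: fold axis h@4; visible region now rows[0,4) x cols[0,8) = 4x8
Op 2 fold_up: fold axis h@2; visible region now rows[0,2) x cols[0,8) = 2x8
Op 3 fold_up: fold axis h@1; visible region now rows[0,1) x cols[0,8) = 1x8
Op 4 cut(0, 1): punch at orig (0,1); cuts so far [(0, 1)]; region rows[0,1) x cols[0,8) = 1x8
Op 5 cut(0, 4): punch at orig (0,4); cuts so far [(0, 1), (0, 4)]; region rows[0,1) x cols[0,8) = 1x8
Unfold 1 (reflect across h@1): 4 holes -> [(0, 1), (0, 4), (1, 1), (1, 4)]
Unfold 2 (reflect across h@2): 8 holes -> [(0, 1), (0, 4), (1, 1), (1, 4), (2, 1), (2, 4), (3, 1), (3, 4)]
Unfold 3 (reflect across h@4): 16 holes -> [(0, 1), (0, 4), (1, 1), (1, 4), (2, 1), (2, 4), (3, 1), (3, 4), (4, 1), (4, 4), (5, 1), (5, 4), (6, 1), (6, 4), (7, 1), (7, 4)]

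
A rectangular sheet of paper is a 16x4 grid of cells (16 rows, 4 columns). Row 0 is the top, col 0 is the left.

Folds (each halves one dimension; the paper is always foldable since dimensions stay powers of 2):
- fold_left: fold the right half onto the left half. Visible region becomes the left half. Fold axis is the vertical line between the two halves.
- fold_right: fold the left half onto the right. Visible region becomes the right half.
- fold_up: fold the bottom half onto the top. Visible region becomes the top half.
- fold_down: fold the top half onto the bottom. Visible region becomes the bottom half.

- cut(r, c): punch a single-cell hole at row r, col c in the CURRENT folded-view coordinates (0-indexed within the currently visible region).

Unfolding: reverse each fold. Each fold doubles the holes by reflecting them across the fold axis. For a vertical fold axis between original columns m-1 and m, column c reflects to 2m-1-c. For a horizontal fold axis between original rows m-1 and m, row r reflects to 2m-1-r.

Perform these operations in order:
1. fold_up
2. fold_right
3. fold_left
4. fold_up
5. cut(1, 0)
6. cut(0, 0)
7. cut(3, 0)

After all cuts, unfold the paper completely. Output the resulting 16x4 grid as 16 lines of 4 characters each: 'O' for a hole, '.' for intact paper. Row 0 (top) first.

Op 1 fold_up: fold axis h@8; visible region now rows[0,8) x cols[0,4) = 8x4
Op 2 fold_right: fold axis v@2; visible region now rows[0,8) x cols[2,4) = 8x2
Op 3 fold_left: fold axis v@3; visible region now rows[0,8) x cols[2,3) = 8x1
Op 4 fold_up: fold axis h@4; visible region now rows[0,4) x cols[2,3) = 4x1
Op 5 cut(1, 0): punch at orig (1,2); cuts so far [(1, 2)]; region rows[0,4) x cols[2,3) = 4x1
Op 6 cut(0, 0): punch at orig (0,2); cuts so far [(0, 2), (1, 2)]; region rows[0,4) x cols[2,3) = 4x1
Op 7 cut(3, 0): punch at orig (3,2); cuts so far [(0, 2), (1, 2), (3, 2)]; region rows[0,4) x cols[2,3) = 4x1
Unfold 1 (reflect across h@4): 6 holes -> [(0, 2), (1, 2), (3, 2), (4, 2), (6, 2), (7, 2)]
Unfold 2 (reflect across v@3): 12 holes -> [(0, 2), (0, 3), (1, 2), (1, 3), (3, 2), (3, 3), (4, 2), (4, 3), (6, 2), (6, 3), (7, 2), (7, 3)]
Unfold 3 (reflect across v@2): 24 holes -> [(0, 0), (0, 1), (0, 2), (0, 3), (1, 0), (1, 1), (1, 2), (1, 3), (3, 0), (3, 1), (3, 2), (3, 3), (4, 0), (4, 1), (4, 2), (4, 3), (6, 0), (6, 1), (6, 2), (6, 3), (7, 0), (7, 1), (7, 2), (7, 3)]
Unfold 4 (reflect across h@8): 48 holes -> [(0, 0), (0, 1), (0, 2), (0, 3), (1, 0), (1, 1), (1, 2), (1, 3), (3, 0), (3, 1), (3, 2), (3, 3), (4, 0), (4, 1), (4, 2), (4, 3), (6, 0), (6, 1), (6, 2), (6, 3), (7, 0), (7, 1), (7, 2), (7, 3), (8, 0), (8, 1), (8, 2), (8, 3), (9, 0), (9, 1), (9, 2), (9, 3), (11, 0), (11, 1), (11, 2), (11, 3), (12, 0), (12, 1), (12, 2), (12, 3), (14, 0), (14, 1), (14, 2), (14, 3), (15, 0), (15, 1), (15, 2), (15, 3)]

Answer: OOOO
OOOO
....
OOOO
OOOO
....
OOOO
OOOO
OOOO
OOOO
....
OOOO
OOOO
....
OOOO
OOOO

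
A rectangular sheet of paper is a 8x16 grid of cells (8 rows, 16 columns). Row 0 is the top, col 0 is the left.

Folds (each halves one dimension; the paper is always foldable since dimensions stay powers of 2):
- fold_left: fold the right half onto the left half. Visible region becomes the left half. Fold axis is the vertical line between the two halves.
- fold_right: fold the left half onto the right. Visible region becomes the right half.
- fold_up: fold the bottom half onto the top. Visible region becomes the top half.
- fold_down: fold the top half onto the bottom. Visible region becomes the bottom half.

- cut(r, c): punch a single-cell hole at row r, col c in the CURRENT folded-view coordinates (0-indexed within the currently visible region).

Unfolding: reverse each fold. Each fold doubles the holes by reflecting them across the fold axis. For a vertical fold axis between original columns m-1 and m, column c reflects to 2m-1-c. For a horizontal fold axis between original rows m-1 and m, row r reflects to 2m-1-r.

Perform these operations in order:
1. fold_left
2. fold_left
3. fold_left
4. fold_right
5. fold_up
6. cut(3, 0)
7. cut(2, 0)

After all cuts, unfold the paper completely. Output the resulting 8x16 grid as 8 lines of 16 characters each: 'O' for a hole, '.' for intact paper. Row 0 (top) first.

Op 1 fold_left: fold axis v@8; visible region now rows[0,8) x cols[0,8) = 8x8
Op 2 fold_left: fold axis v@4; visible region now rows[0,8) x cols[0,4) = 8x4
Op 3 fold_left: fold axis v@2; visible region now rows[0,8) x cols[0,2) = 8x2
Op 4 fold_right: fold axis v@1; visible region now rows[0,8) x cols[1,2) = 8x1
Op 5 fold_up: fold axis h@4; visible region now rows[0,4) x cols[1,2) = 4x1
Op 6 cut(3, 0): punch at orig (3,1); cuts so far [(3, 1)]; region rows[0,4) x cols[1,2) = 4x1
Op 7 cut(2, 0): punch at orig (2,1); cuts so far [(2, 1), (3, 1)]; region rows[0,4) x cols[1,2) = 4x1
Unfold 1 (reflect across h@4): 4 holes -> [(2, 1), (3, 1), (4, 1), (5, 1)]
Unfold 2 (reflect across v@1): 8 holes -> [(2, 0), (2, 1), (3, 0), (3, 1), (4, 0), (4, 1), (5, 0), (5, 1)]
Unfold 3 (reflect across v@2): 16 holes -> [(2, 0), (2, 1), (2, 2), (2, 3), (3, 0), (3, 1), (3, 2), (3, 3), (4, 0), (4, 1), (4, 2), (4, 3), (5, 0), (5, 1), (5, 2), (5, 3)]
Unfold 4 (reflect across v@4): 32 holes -> [(2, 0), (2, 1), (2, 2), (2, 3), (2, 4), (2, 5), (2, 6), (2, 7), (3, 0), (3, 1), (3, 2), (3, 3), (3, 4), (3, 5), (3, 6), (3, 7), (4, 0), (4, 1), (4, 2), (4, 3), (4, 4), (4, 5), (4, 6), (4, 7), (5, 0), (5, 1), (5, 2), (5, 3), (5, 4), (5, 5), (5, 6), (5, 7)]
Unfold 5 (reflect across v@8): 64 holes -> [(2, 0), (2, 1), (2, 2), (2, 3), (2, 4), (2, 5), (2, 6), (2, 7), (2, 8), (2, 9), (2, 10), (2, 11), (2, 12), (2, 13), (2, 14), (2, 15), (3, 0), (3, 1), (3, 2), (3, 3), (3, 4), (3, 5), (3, 6), (3, 7), (3, 8), (3, 9), (3, 10), (3, 11), (3, 12), (3, 13), (3, 14), (3, 15), (4, 0), (4, 1), (4, 2), (4, 3), (4, 4), (4, 5), (4, 6), (4, 7), (4, 8), (4, 9), (4, 10), (4, 11), (4, 12), (4, 13), (4, 14), (4, 15), (5, 0), (5, 1), (5, 2), (5, 3), (5, 4), (5, 5), (5, 6), (5, 7), (5, 8), (5, 9), (5, 10), (5, 11), (5, 12), (5, 13), (5, 14), (5, 15)]

Answer: ................
................
OOOOOOOOOOOOOOOO
OOOOOOOOOOOOOOOO
OOOOOOOOOOOOOOOO
OOOOOOOOOOOOOOOO
................
................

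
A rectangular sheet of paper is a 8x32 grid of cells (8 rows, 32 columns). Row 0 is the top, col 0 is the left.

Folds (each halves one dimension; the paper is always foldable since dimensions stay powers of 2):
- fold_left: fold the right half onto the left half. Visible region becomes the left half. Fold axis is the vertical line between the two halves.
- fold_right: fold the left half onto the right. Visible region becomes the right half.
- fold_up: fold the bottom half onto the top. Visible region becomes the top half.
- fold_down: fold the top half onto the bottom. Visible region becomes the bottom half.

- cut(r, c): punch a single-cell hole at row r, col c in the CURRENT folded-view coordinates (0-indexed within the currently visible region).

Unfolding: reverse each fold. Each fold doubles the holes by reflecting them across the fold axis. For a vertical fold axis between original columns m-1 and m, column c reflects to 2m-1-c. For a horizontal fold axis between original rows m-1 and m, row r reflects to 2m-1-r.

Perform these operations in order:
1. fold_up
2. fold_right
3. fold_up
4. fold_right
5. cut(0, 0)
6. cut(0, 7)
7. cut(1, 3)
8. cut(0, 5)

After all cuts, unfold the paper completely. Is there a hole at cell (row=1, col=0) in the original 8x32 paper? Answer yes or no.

Answer: no

Derivation:
Op 1 fold_up: fold axis h@4; visible region now rows[0,4) x cols[0,32) = 4x32
Op 2 fold_right: fold axis v@16; visible region now rows[0,4) x cols[16,32) = 4x16
Op 3 fold_up: fold axis h@2; visible region now rows[0,2) x cols[16,32) = 2x16
Op 4 fold_right: fold axis v@24; visible region now rows[0,2) x cols[24,32) = 2x8
Op 5 cut(0, 0): punch at orig (0,24); cuts so far [(0, 24)]; region rows[0,2) x cols[24,32) = 2x8
Op 6 cut(0, 7): punch at orig (0,31); cuts so far [(0, 24), (0, 31)]; region rows[0,2) x cols[24,32) = 2x8
Op 7 cut(1, 3): punch at orig (1,27); cuts so far [(0, 24), (0, 31), (1, 27)]; region rows[0,2) x cols[24,32) = 2x8
Op 8 cut(0, 5): punch at orig (0,29); cuts so far [(0, 24), (0, 29), (0, 31), (1, 27)]; region rows[0,2) x cols[24,32) = 2x8
Unfold 1 (reflect across v@24): 8 holes -> [(0, 16), (0, 18), (0, 23), (0, 24), (0, 29), (0, 31), (1, 20), (1, 27)]
Unfold 2 (reflect across h@2): 16 holes -> [(0, 16), (0, 18), (0, 23), (0, 24), (0, 29), (0, 31), (1, 20), (1, 27), (2, 20), (2, 27), (3, 16), (3, 18), (3, 23), (3, 24), (3, 29), (3, 31)]
Unfold 3 (reflect across v@16): 32 holes -> [(0, 0), (0, 2), (0, 7), (0, 8), (0, 13), (0, 15), (0, 16), (0, 18), (0, 23), (0, 24), (0, 29), (0, 31), (1, 4), (1, 11), (1, 20), (1, 27), (2, 4), (2, 11), (2, 20), (2, 27), (3, 0), (3, 2), (3, 7), (3, 8), (3, 13), (3, 15), (3, 16), (3, 18), (3, 23), (3, 24), (3, 29), (3, 31)]
Unfold 4 (reflect across h@4): 64 holes -> [(0, 0), (0, 2), (0, 7), (0, 8), (0, 13), (0, 15), (0, 16), (0, 18), (0, 23), (0, 24), (0, 29), (0, 31), (1, 4), (1, 11), (1, 20), (1, 27), (2, 4), (2, 11), (2, 20), (2, 27), (3, 0), (3, 2), (3, 7), (3, 8), (3, 13), (3, 15), (3, 16), (3, 18), (3, 23), (3, 24), (3, 29), (3, 31), (4, 0), (4, 2), (4, 7), (4, 8), (4, 13), (4, 15), (4, 16), (4, 18), (4, 23), (4, 24), (4, 29), (4, 31), (5, 4), (5, 11), (5, 20), (5, 27), (6, 4), (6, 11), (6, 20), (6, 27), (7, 0), (7, 2), (7, 7), (7, 8), (7, 13), (7, 15), (7, 16), (7, 18), (7, 23), (7, 24), (7, 29), (7, 31)]
Holes: [(0, 0), (0, 2), (0, 7), (0, 8), (0, 13), (0, 15), (0, 16), (0, 18), (0, 23), (0, 24), (0, 29), (0, 31), (1, 4), (1, 11), (1, 20), (1, 27), (2, 4), (2, 11), (2, 20), (2, 27), (3, 0), (3, 2), (3, 7), (3, 8), (3, 13), (3, 15), (3, 16), (3, 18), (3, 23), (3, 24), (3, 29), (3, 31), (4, 0), (4, 2), (4, 7), (4, 8), (4, 13), (4, 15), (4, 16), (4, 18), (4, 23), (4, 24), (4, 29), (4, 31), (5, 4), (5, 11), (5, 20), (5, 27), (6, 4), (6, 11), (6, 20), (6, 27), (7, 0), (7, 2), (7, 7), (7, 8), (7, 13), (7, 15), (7, 16), (7, 18), (7, 23), (7, 24), (7, 29), (7, 31)]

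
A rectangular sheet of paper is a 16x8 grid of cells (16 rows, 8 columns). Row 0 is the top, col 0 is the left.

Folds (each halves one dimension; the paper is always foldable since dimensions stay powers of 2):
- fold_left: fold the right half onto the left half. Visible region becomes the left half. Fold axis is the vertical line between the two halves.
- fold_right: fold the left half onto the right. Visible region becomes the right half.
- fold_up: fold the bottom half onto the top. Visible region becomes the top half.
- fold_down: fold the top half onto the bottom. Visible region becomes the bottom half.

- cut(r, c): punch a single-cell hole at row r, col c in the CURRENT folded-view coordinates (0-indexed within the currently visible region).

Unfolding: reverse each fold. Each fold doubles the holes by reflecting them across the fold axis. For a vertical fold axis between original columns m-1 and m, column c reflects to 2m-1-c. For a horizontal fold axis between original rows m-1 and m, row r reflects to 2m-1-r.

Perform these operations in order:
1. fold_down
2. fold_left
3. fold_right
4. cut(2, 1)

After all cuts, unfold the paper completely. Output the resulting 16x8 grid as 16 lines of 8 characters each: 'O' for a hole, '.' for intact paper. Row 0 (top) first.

Answer: ........
........
........
........
........
O..OO..O
........
........
........
........
O..OO..O
........
........
........
........
........

Derivation:
Op 1 fold_down: fold axis h@8; visible region now rows[8,16) x cols[0,8) = 8x8
Op 2 fold_left: fold axis v@4; visible region now rows[8,16) x cols[0,4) = 8x4
Op 3 fold_right: fold axis v@2; visible region now rows[8,16) x cols[2,4) = 8x2
Op 4 cut(2, 1): punch at orig (10,3); cuts so far [(10, 3)]; region rows[8,16) x cols[2,4) = 8x2
Unfold 1 (reflect across v@2): 2 holes -> [(10, 0), (10, 3)]
Unfold 2 (reflect across v@4): 4 holes -> [(10, 0), (10, 3), (10, 4), (10, 7)]
Unfold 3 (reflect across h@8): 8 holes -> [(5, 0), (5, 3), (5, 4), (5, 7), (10, 0), (10, 3), (10, 4), (10, 7)]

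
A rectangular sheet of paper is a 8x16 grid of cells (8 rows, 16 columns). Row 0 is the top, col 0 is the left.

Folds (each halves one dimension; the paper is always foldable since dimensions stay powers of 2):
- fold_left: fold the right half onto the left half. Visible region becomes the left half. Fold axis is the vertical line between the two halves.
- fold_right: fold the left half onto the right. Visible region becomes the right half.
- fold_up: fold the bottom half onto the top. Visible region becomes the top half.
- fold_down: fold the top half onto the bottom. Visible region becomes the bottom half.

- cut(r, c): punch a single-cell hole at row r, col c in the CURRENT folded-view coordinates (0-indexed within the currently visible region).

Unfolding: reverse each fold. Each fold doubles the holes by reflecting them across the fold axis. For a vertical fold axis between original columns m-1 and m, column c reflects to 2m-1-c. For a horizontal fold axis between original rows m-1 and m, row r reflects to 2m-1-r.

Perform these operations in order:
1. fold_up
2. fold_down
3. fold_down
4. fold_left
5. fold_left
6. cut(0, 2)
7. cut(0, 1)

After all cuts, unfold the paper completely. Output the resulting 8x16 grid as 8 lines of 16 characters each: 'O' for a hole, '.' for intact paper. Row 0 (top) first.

Op 1 fold_up: fold axis h@4; visible region now rows[0,4) x cols[0,16) = 4x16
Op 2 fold_down: fold axis h@2; visible region now rows[2,4) x cols[0,16) = 2x16
Op 3 fold_down: fold axis h@3; visible region now rows[3,4) x cols[0,16) = 1x16
Op 4 fold_left: fold axis v@8; visible region now rows[3,4) x cols[0,8) = 1x8
Op 5 fold_left: fold axis v@4; visible region now rows[3,4) x cols[0,4) = 1x4
Op 6 cut(0, 2): punch at orig (3,2); cuts so far [(3, 2)]; region rows[3,4) x cols[0,4) = 1x4
Op 7 cut(0, 1): punch at orig (3,1); cuts so far [(3, 1), (3, 2)]; region rows[3,4) x cols[0,4) = 1x4
Unfold 1 (reflect across v@4): 4 holes -> [(3, 1), (3, 2), (3, 5), (3, 6)]
Unfold 2 (reflect across v@8): 8 holes -> [(3, 1), (3, 2), (3, 5), (3, 6), (3, 9), (3, 10), (3, 13), (3, 14)]
Unfold 3 (reflect across h@3): 16 holes -> [(2, 1), (2, 2), (2, 5), (2, 6), (2, 9), (2, 10), (2, 13), (2, 14), (3, 1), (3, 2), (3, 5), (3, 6), (3, 9), (3, 10), (3, 13), (3, 14)]
Unfold 4 (reflect across h@2): 32 holes -> [(0, 1), (0, 2), (0, 5), (0, 6), (0, 9), (0, 10), (0, 13), (0, 14), (1, 1), (1, 2), (1, 5), (1, 6), (1, 9), (1, 10), (1, 13), (1, 14), (2, 1), (2, 2), (2, 5), (2, 6), (2, 9), (2, 10), (2, 13), (2, 14), (3, 1), (3, 2), (3, 5), (3, 6), (3, 9), (3, 10), (3, 13), (3, 14)]
Unfold 5 (reflect across h@4): 64 holes -> [(0, 1), (0, 2), (0, 5), (0, 6), (0, 9), (0, 10), (0, 13), (0, 14), (1, 1), (1, 2), (1, 5), (1, 6), (1, 9), (1, 10), (1, 13), (1, 14), (2, 1), (2, 2), (2, 5), (2, 6), (2, 9), (2, 10), (2, 13), (2, 14), (3, 1), (3, 2), (3, 5), (3, 6), (3, 9), (3, 10), (3, 13), (3, 14), (4, 1), (4, 2), (4, 5), (4, 6), (4, 9), (4, 10), (4, 13), (4, 14), (5, 1), (5, 2), (5, 5), (5, 6), (5, 9), (5, 10), (5, 13), (5, 14), (6, 1), (6, 2), (6, 5), (6, 6), (6, 9), (6, 10), (6, 13), (6, 14), (7, 1), (7, 2), (7, 5), (7, 6), (7, 9), (7, 10), (7, 13), (7, 14)]

Answer: .OO..OO..OO..OO.
.OO..OO..OO..OO.
.OO..OO..OO..OO.
.OO..OO..OO..OO.
.OO..OO..OO..OO.
.OO..OO..OO..OO.
.OO..OO..OO..OO.
.OO..OO..OO..OO.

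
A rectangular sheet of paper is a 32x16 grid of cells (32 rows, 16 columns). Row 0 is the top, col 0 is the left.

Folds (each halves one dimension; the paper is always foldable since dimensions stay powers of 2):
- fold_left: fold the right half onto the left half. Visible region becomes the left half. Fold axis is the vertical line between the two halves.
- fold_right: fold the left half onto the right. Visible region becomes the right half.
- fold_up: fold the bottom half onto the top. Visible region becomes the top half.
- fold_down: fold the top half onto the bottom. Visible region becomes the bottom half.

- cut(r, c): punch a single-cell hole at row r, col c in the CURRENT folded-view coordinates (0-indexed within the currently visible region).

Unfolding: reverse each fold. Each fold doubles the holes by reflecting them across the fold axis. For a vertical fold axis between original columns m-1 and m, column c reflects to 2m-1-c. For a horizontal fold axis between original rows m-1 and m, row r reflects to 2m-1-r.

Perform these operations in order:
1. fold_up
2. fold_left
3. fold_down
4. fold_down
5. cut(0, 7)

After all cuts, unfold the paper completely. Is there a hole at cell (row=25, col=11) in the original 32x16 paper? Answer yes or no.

Op 1 fold_up: fold axis h@16; visible region now rows[0,16) x cols[0,16) = 16x16
Op 2 fold_left: fold axis v@8; visible region now rows[0,16) x cols[0,8) = 16x8
Op 3 fold_down: fold axis h@8; visible region now rows[8,16) x cols[0,8) = 8x8
Op 4 fold_down: fold axis h@12; visible region now rows[12,16) x cols[0,8) = 4x8
Op 5 cut(0, 7): punch at orig (12,7); cuts so far [(12, 7)]; region rows[12,16) x cols[0,8) = 4x8
Unfold 1 (reflect across h@12): 2 holes -> [(11, 7), (12, 7)]
Unfold 2 (reflect across h@8): 4 holes -> [(3, 7), (4, 7), (11, 7), (12, 7)]
Unfold 3 (reflect across v@8): 8 holes -> [(3, 7), (3, 8), (4, 7), (4, 8), (11, 7), (11, 8), (12, 7), (12, 8)]
Unfold 4 (reflect across h@16): 16 holes -> [(3, 7), (3, 8), (4, 7), (4, 8), (11, 7), (11, 8), (12, 7), (12, 8), (19, 7), (19, 8), (20, 7), (20, 8), (27, 7), (27, 8), (28, 7), (28, 8)]
Holes: [(3, 7), (3, 8), (4, 7), (4, 8), (11, 7), (11, 8), (12, 7), (12, 8), (19, 7), (19, 8), (20, 7), (20, 8), (27, 7), (27, 8), (28, 7), (28, 8)]

Answer: no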